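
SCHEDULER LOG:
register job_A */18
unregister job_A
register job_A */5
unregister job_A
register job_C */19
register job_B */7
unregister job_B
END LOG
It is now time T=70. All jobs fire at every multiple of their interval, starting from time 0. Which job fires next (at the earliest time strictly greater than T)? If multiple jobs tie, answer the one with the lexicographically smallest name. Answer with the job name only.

Op 1: register job_A */18 -> active={job_A:*/18}
Op 2: unregister job_A -> active={}
Op 3: register job_A */5 -> active={job_A:*/5}
Op 4: unregister job_A -> active={}
Op 5: register job_C */19 -> active={job_C:*/19}
Op 6: register job_B */7 -> active={job_B:*/7, job_C:*/19}
Op 7: unregister job_B -> active={job_C:*/19}
  job_C: interval 19, next fire after T=70 is 76
Earliest = 76, winner (lex tiebreak) = job_C

Answer: job_C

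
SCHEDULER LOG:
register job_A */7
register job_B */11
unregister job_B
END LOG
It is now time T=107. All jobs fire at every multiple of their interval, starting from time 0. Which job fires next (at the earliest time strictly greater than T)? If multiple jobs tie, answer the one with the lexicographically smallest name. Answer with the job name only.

Op 1: register job_A */7 -> active={job_A:*/7}
Op 2: register job_B */11 -> active={job_A:*/7, job_B:*/11}
Op 3: unregister job_B -> active={job_A:*/7}
  job_A: interval 7, next fire after T=107 is 112
Earliest = 112, winner (lex tiebreak) = job_A

Answer: job_A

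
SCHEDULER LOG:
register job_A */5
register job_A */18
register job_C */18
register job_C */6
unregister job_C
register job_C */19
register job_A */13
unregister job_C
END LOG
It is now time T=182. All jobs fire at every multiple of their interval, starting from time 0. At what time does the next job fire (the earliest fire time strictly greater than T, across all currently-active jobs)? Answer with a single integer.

Op 1: register job_A */5 -> active={job_A:*/5}
Op 2: register job_A */18 -> active={job_A:*/18}
Op 3: register job_C */18 -> active={job_A:*/18, job_C:*/18}
Op 4: register job_C */6 -> active={job_A:*/18, job_C:*/6}
Op 5: unregister job_C -> active={job_A:*/18}
Op 6: register job_C */19 -> active={job_A:*/18, job_C:*/19}
Op 7: register job_A */13 -> active={job_A:*/13, job_C:*/19}
Op 8: unregister job_C -> active={job_A:*/13}
  job_A: interval 13, next fire after T=182 is 195
Earliest fire time = 195 (job job_A)

Answer: 195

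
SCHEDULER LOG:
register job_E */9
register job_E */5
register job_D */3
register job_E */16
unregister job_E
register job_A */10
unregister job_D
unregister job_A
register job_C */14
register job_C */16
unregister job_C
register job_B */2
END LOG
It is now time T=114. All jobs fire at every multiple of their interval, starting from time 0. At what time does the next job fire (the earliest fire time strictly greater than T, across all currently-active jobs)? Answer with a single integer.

Op 1: register job_E */9 -> active={job_E:*/9}
Op 2: register job_E */5 -> active={job_E:*/5}
Op 3: register job_D */3 -> active={job_D:*/3, job_E:*/5}
Op 4: register job_E */16 -> active={job_D:*/3, job_E:*/16}
Op 5: unregister job_E -> active={job_D:*/3}
Op 6: register job_A */10 -> active={job_A:*/10, job_D:*/3}
Op 7: unregister job_D -> active={job_A:*/10}
Op 8: unregister job_A -> active={}
Op 9: register job_C */14 -> active={job_C:*/14}
Op 10: register job_C */16 -> active={job_C:*/16}
Op 11: unregister job_C -> active={}
Op 12: register job_B */2 -> active={job_B:*/2}
  job_B: interval 2, next fire after T=114 is 116
Earliest fire time = 116 (job job_B)

Answer: 116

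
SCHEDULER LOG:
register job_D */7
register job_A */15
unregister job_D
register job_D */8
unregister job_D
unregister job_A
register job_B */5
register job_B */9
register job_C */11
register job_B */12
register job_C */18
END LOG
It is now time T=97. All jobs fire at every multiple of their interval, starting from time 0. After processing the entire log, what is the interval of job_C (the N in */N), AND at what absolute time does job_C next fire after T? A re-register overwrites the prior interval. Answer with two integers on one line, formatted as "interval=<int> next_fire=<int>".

Answer: interval=18 next_fire=108

Derivation:
Op 1: register job_D */7 -> active={job_D:*/7}
Op 2: register job_A */15 -> active={job_A:*/15, job_D:*/7}
Op 3: unregister job_D -> active={job_A:*/15}
Op 4: register job_D */8 -> active={job_A:*/15, job_D:*/8}
Op 5: unregister job_D -> active={job_A:*/15}
Op 6: unregister job_A -> active={}
Op 7: register job_B */5 -> active={job_B:*/5}
Op 8: register job_B */9 -> active={job_B:*/9}
Op 9: register job_C */11 -> active={job_B:*/9, job_C:*/11}
Op 10: register job_B */12 -> active={job_B:*/12, job_C:*/11}
Op 11: register job_C */18 -> active={job_B:*/12, job_C:*/18}
Final interval of job_C = 18
Next fire of job_C after T=97: (97//18+1)*18 = 108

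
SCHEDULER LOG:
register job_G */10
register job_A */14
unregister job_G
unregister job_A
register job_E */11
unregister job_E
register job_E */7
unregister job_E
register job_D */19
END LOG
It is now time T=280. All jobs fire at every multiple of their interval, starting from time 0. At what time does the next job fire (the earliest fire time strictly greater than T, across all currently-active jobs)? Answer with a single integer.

Answer: 285

Derivation:
Op 1: register job_G */10 -> active={job_G:*/10}
Op 2: register job_A */14 -> active={job_A:*/14, job_G:*/10}
Op 3: unregister job_G -> active={job_A:*/14}
Op 4: unregister job_A -> active={}
Op 5: register job_E */11 -> active={job_E:*/11}
Op 6: unregister job_E -> active={}
Op 7: register job_E */7 -> active={job_E:*/7}
Op 8: unregister job_E -> active={}
Op 9: register job_D */19 -> active={job_D:*/19}
  job_D: interval 19, next fire after T=280 is 285
Earliest fire time = 285 (job job_D)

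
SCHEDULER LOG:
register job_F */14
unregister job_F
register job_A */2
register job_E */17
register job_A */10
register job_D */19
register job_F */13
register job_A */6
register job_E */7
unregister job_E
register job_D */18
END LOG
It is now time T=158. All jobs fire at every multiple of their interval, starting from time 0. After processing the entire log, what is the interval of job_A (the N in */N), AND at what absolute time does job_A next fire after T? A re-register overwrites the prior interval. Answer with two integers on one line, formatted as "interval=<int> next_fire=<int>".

Answer: interval=6 next_fire=162

Derivation:
Op 1: register job_F */14 -> active={job_F:*/14}
Op 2: unregister job_F -> active={}
Op 3: register job_A */2 -> active={job_A:*/2}
Op 4: register job_E */17 -> active={job_A:*/2, job_E:*/17}
Op 5: register job_A */10 -> active={job_A:*/10, job_E:*/17}
Op 6: register job_D */19 -> active={job_A:*/10, job_D:*/19, job_E:*/17}
Op 7: register job_F */13 -> active={job_A:*/10, job_D:*/19, job_E:*/17, job_F:*/13}
Op 8: register job_A */6 -> active={job_A:*/6, job_D:*/19, job_E:*/17, job_F:*/13}
Op 9: register job_E */7 -> active={job_A:*/6, job_D:*/19, job_E:*/7, job_F:*/13}
Op 10: unregister job_E -> active={job_A:*/6, job_D:*/19, job_F:*/13}
Op 11: register job_D */18 -> active={job_A:*/6, job_D:*/18, job_F:*/13}
Final interval of job_A = 6
Next fire of job_A after T=158: (158//6+1)*6 = 162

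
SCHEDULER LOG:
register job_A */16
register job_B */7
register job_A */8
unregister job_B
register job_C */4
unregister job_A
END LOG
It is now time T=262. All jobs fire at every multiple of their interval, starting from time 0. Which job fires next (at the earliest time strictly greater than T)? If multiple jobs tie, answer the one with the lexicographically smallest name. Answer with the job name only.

Op 1: register job_A */16 -> active={job_A:*/16}
Op 2: register job_B */7 -> active={job_A:*/16, job_B:*/7}
Op 3: register job_A */8 -> active={job_A:*/8, job_B:*/7}
Op 4: unregister job_B -> active={job_A:*/8}
Op 5: register job_C */4 -> active={job_A:*/8, job_C:*/4}
Op 6: unregister job_A -> active={job_C:*/4}
  job_C: interval 4, next fire after T=262 is 264
Earliest = 264, winner (lex tiebreak) = job_C

Answer: job_C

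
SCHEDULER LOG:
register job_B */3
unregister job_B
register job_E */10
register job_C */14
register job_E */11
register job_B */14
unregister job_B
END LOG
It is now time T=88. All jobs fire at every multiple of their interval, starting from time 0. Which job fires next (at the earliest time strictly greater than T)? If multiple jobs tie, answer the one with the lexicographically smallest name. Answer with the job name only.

Answer: job_C

Derivation:
Op 1: register job_B */3 -> active={job_B:*/3}
Op 2: unregister job_B -> active={}
Op 3: register job_E */10 -> active={job_E:*/10}
Op 4: register job_C */14 -> active={job_C:*/14, job_E:*/10}
Op 5: register job_E */11 -> active={job_C:*/14, job_E:*/11}
Op 6: register job_B */14 -> active={job_B:*/14, job_C:*/14, job_E:*/11}
Op 7: unregister job_B -> active={job_C:*/14, job_E:*/11}
  job_C: interval 14, next fire after T=88 is 98
  job_E: interval 11, next fire after T=88 is 99
Earliest = 98, winner (lex tiebreak) = job_C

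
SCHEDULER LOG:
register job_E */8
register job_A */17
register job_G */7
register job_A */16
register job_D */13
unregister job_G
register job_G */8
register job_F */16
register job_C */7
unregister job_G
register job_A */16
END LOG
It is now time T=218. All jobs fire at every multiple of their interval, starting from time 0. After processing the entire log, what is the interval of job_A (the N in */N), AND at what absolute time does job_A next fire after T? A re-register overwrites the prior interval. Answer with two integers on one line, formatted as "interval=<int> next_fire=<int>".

Answer: interval=16 next_fire=224

Derivation:
Op 1: register job_E */8 -> active={job_E:*/8}
Op 2: register job_A */17 -> active={job_A:*/17, job_E:*/8}
Op 3: register job_G */7 -> active={job_A:*/17, job_E:*/8, job_G:*/7}
Op 4: register job_A */16 -> active={job_A:*/16, job_E:*/8, job_G:*/7}
Op 5: register job_D */13 -> active={job_A:*/16, job_D:*/13, job_E:*/8, job_G:*/7}
Op 6: unregister job_G -> active={job_A:*/16, job_D:*/13, job_E:*/8}
Op 7: register job_G */8 -> active={job_A:*/16, job_D:*/13, job_E:*/8, job_G:*/8}
Op 8: register job_F */16 -> active={job_A:*/16, job_D:*/13, job_E:*/8, job_F:*/16, job_G:*/8}
Op 9: register job_C */7 -> active={job_A:*/16, job_C:*/7, job_D:*/13, job_E:*/8, job_F:*/16, job_G:*/8}
Op 10: unregister job_G -> active={job_A:*/16, job_C:*/7, job_D:*/13, job_E:*/8, job_F:*/16}
Op 11: register job_A */16 -> active={job_A:*/16, job_C:*/7, job_D:*/13, job_E:*/8, job_F:*/16}
Final interval of job_A = 16
Next fire of job_A after T=218: (218//16+1)*16 = 224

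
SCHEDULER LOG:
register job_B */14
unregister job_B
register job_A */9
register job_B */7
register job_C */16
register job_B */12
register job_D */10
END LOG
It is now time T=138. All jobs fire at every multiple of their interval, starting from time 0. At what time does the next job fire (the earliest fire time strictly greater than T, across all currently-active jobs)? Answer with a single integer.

Op 1: register job_B */14 -> active={job_B:*/14}
Op 2: unregister job_B -> active={}
Op 3: register job_A */9 -> active={job_A:*/9}
Op 4: register job_B */7 -> active={job_A:*/9, job_B:*/7}
Op 5: register job_C */16 -> active={job_A:*/9, job_B:*/7, job_C:*/16}
Op 6: register job_B */12 -> active={job_A:*/9, job_B:*/12, job_C:*/16}
Op 7: register job_D */10 -> active={job_A:*/9, job_B:*/12, job_C:*/16, job_D:*/10}
  job_A: interval 9, next fire after T=138 is 144
  job_B: interval 12, next fire after T=138 is 144
  job_C: interval 16, next fire after T=138 is 144
  job_D: interval 10, next fire after T=138 is 140
Earliest fire time = 140 (job job_D)

Answer: 140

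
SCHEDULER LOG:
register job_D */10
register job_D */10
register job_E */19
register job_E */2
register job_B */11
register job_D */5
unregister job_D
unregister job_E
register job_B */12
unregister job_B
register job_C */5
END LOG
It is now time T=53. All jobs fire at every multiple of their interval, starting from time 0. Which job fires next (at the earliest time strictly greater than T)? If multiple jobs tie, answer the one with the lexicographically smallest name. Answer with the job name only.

Op 1: register job_D */10 -> active={job_D:*/10}
Op 2: register job_D */10 -> active={job_D:*/10}
Op 3: register job_E */19 -> active={job_D:*/10, job_E:*/19}
Op 4: register job_E */2 -> active={job_D:*/10, job_E:*/2}
Op 5: register job_B */11 -> active={job_B:*/11, job_D:*/10, job_E:*/2}
Op 6: register job_D */5 -> active={job_B:*/11, job_D:*/5, job_E:*/2}
Op 7: unregister job_D -> active={job_B:*/11, job_E:*/2}
Op 8: unregister job_E -> active={job_B:*/11}
Op 9: register job_B */12 -> active={job_B:*/12}
Op 10: unregister job_B -> active={}
Op 11: register job_C */5 -> active={job_C:*/5}
  job_C: interval 5, next fire after T=53 is 55
Earliest = 55, winner (lex tiebreak) = job_C

Answer: job_C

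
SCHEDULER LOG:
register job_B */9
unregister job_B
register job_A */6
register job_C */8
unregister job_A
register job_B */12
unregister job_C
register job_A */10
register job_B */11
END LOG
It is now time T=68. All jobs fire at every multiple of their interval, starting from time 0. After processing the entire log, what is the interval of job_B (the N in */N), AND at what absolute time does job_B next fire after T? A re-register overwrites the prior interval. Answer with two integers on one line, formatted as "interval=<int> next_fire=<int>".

Answer: interval=11 next_fire=77

Derivation:
Op 1: register job_B */9 -> active={job_B:*/9}
Op 2: unregister job_B -> active={}
Op 3: register job_A */6 -> active={job_A:*/6}
Op 4: register job_C */8 -> active={job_A:*/6, job_C:*/8}
Op 5: unregister job_A -> active={job_C:*/8}
Op 6: register job_B */12 -> active={job_B:*/12, job_C:*/8}
Op 7: unregister job_C -> active={job_B:*/12}
Op 8: register job_A */10 -> active={job_A:*/10, job_B:*/12}
Op 9: register job_B */11 -> active={job_A:*/10, job_B:*/11}
Final interval of job_B = 11
Next fire of job_B after T=68: (68//11+1)*11 = 77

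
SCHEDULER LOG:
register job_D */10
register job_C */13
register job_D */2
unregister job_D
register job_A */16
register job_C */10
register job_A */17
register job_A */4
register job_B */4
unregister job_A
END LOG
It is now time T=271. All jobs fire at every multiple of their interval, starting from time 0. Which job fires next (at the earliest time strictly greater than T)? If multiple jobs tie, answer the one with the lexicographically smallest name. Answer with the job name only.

Answer: job_B

Derivation:
Op 1: register job_D */10 -> active={job_D:*/10}
Op 2: register job_C */13 -> active={job_C:*/13, job_D:*/10}
Op 3: register job_D */2 -> active={job_C:*/13, job_D:*/2}
Op 4: unregister job_D -> active={job_C:*/13}
Op 5: register job_A */16 -> active={job_A:*/16, job_C:*/13}
Op 6: register job_C */10 -> active={job_A:*/16, job_C:*/10}
Op 7: register job_A */17 -> active={job_A:*/17, job_C:*/10}
Op 8: register job_A */4 -> active={job_A:*/4, job_C:*/10}
Op 9: register job_B */4 -> active={job_A:*/4, job_B:*/4, job_C:*/10}
Op 10: unregister job_A -> active={job_B:*/4, job_C:*/10}
  job_B: interval 4, next fire after T=271 is 272
  job_C: interval 10, next fire after T=271 is 280
Earliest = 272, winner (lex tiebreak) = job_B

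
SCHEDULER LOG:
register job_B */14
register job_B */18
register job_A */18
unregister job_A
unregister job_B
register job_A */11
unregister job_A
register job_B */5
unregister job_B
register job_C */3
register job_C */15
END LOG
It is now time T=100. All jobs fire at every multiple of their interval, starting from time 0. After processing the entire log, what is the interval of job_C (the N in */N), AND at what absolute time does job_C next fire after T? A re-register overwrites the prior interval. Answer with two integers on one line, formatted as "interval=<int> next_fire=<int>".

Answer: interval=15 next_fire=105

Derivation:
Op 1: register job_B */14 -> active={job_B:*/14}
Op 2: register job_B */18 -> active={job_B:*/18}
Op 3: register job_A */18 -> active={job_A:*/18, job_B:*/18}
Op 4: unregister job_A -> active={job_B:*/18}
Op 5: unregister job_B -> active={}
Op 6: register job_A */11 -> active={job_A:*/11}
Op 7: unregister job_A -> active={}
Op 8: register job_B */5 -> active={job_B:*/5}
Op 9: unregister job_B -> active={}
Op 10: register job_C */3 -> active={job_C:*/3}
Op 11: register job_C */15 -> active={job_C:*/15}
Final interval of job_C = 15
Next fire of job_C after T=100: (100//15+1)*15 = 105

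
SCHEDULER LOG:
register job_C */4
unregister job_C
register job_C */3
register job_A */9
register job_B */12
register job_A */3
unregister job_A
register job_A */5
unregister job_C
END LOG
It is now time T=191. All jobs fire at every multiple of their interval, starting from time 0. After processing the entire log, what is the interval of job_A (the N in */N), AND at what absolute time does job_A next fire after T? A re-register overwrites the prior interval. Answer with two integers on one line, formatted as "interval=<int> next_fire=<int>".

Answer: interval=5 next_fire=195

Derivation:
Op 1: register job_C */4 -> active={job_C:*/4}
Op 2: unregister job_C -> active={}
Op 3: register job_C */3 -> active={job_C:*/3}
Op 4: register job_A */9 -> active={job_A:*/9, job_C:*/3}
Op 5: register job_B */12 -> active={job_A:*/9, job_B:*/12, job_C:*/3}
Op 6: register job_A */3 -> active={job_A:*/3, job_B:*/12, job_C:*/3}
Op 7: unregister job_A -> active={job_B:*/12, job_C:*/3}
Op 8: register job_A */5 -> active={job_A:*/5, job_B:*/12, job_C:*/3}
Op 9: unregister job_C -> active={job_A:*/5, job_B:*/12}
Final interval of job_A = 5
Next fire of job_A after T=191: (191//5+1)*5 = 195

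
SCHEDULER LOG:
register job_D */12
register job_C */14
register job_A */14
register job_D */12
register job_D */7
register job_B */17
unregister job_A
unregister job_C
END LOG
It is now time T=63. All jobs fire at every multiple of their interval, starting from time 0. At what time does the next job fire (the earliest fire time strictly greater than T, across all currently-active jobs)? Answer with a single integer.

Op 1: register job_D */12 -> active={job_D:*/12}
Op 2: register job_C */14 -> active={job_C:*/14, job_D:*/12}
Op 3: register job_A */14 -> active={job_A:*/14, job_C:*/14, job_D:*/12}
Op 4: register job_D */12 -> active={job_A:*/14, job_C:*/14, job_D:*/12}
Op 5: register job_D */7 -> active={job_A:*/14, job_C:*/14, job_D:*/7}
Op 6: register job_B */17 -> active={job_A:*/14, job_B:*/17, job_C:*/14, job_D:*/7}
Op 7: unregister job_A -> active={job_B:*/17, job_C:*/14, job_D:*/7}
Op 8: unregister job_C -> active={job_B:*/17, job_D:*/7}
  job_B: interval 17, next fire after T=63 is 68
  job_D: interval 7, next fire after T=63 is 70
Earliest fire time = 68 (job job_B)

Answer: 68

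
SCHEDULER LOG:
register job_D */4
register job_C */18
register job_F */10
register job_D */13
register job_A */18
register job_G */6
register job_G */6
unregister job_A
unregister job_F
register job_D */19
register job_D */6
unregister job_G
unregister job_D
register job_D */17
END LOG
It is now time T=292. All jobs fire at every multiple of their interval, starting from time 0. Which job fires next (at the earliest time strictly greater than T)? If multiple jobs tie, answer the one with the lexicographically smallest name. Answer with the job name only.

Op 1: register job_D */4 -> active={job_D:*/4}
Op 2: register job_C */18 -> active={job_C:*/18, job_D:*/4}
Op 3: register job_F */10 -> active={job_C:*/18, job_D:*/4, job_F:*/10}
Op 4: register job_D */13 -> active={job_C:*/18, job_D:*/13, job_F:*/10}
Op 5: register job_A */18 -> active={job_A:*/18, job_C:*/18, job_D:*/13, job_F:*/10}
Op 6: register job_G */6 -> active={job_A:*/18, job_C:*/18, job_D:*/13, job_F:*/10, job_G:*/6}
Op 7: register job_G */6 -> active={job_A:*/18, job_C:*/18, job_D:*/13, job_F:*/10, job_G:*/6}
Op 8: unregister job_A -> active={job_C:*/18, job_D:*/13, job_F:*/10, job_G:*/6}
Op 9: unregister job_F -> active={job_C:*/18, job_D:*/13, job_G:*/6}
Op 10: register job_D */19 -> active={job_C:*/18, job_D:*/19, job_G:*/6}
Op 11: register job_D */6 -> active={job_C:*/18, job_D:*/6, job_G:*/6}
Op 12: unregister job_G -> active={job_C:*/18, job_D:*/6}
Op 13: unregister job_D -> active={job_C:*/18}
Op 14: register job_D */17 -> active={job_C:*/18, job_D:*/17}
  job_C: interval 18, next fire after T=292 is 306
  job_D: interval 17, next fire after T=292 is 306
Earliest = 306, winner (lex tiebreak) = job_C

Answer: job_C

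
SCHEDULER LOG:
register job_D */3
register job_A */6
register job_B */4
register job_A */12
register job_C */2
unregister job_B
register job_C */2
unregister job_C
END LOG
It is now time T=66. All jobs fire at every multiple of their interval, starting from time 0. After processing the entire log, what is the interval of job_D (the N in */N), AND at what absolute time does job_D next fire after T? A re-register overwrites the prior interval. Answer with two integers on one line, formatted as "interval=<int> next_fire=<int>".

Op 1: register job_D */3 -> active={job_D:*/3}
Op 2: register job_A */6 -> active={job_A:*/6, job_D:*/3}
Op 3: register job_B */4 -> active={job_A:*/6, job_B:*/4, job_D:*/3}
Op 4: register job_A */12 -> active={job_A:*/12, job_B:*/4, job_D:*/3}
Op 5: register job_C */2 -> active={job_A:*/12, job_B:*/4, job_C:*/2, job_D:*/3}
Op 6: unregister job_B -> active={job_A:*/12, job_C:*/2, job_D:*/3}
Op 7: register job_C */2 -> active={job_A:*/12, job_C:*/2, job_D:*/3}
Op 8: unregister job_C -> active={job_A:*/12, job_D:*/3}
Final interval of job_D = 3
Next fire of job_D after T=66: (66//3+1)*3 = 69

Answer: interval=3 next_fire=69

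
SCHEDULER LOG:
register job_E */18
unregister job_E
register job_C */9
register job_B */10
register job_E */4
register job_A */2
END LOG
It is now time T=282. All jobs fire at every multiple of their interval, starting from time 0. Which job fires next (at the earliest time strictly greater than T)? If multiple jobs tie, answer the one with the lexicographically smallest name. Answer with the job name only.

Op 1: register job_E */18 -> active={job_E:*/18}
Op 2: unregister job_E -> active={}
Op 3: register job_C */9 -> active={job_C:*/9}
Op 4: register job_B */10 -> active={job_B:*/10, job_C:*/9}
Op 5: register job_E */4 -> active={job_B:*/10, job_C:*/9, job_E:*/4}
Op 6: register job_A */2 -> active={job_A:*/2, job_B:*/10, job_C:*/9, job_E:*/4}
  job_A: interval 2, next fire after T=282 is 284
  job_B: interval 10, next fire after T=282 is 290
  job_C: interval 9, next fire after T=282 is 288
  job_E: interval 4, next fire after T=282 is 284
Earliest = 284, winner (lex tiebreak) = job_A

Answer: job_A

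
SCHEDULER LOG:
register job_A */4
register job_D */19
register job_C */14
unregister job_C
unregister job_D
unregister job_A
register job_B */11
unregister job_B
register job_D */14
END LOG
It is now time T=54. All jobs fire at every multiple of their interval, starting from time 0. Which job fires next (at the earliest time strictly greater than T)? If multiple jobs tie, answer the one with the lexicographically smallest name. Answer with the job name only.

Op 1: register job_A */4 -> active={job_A:*/4}
Op 2: register job_D */19 -> active={job_A:*/4, job_D:*/19}
Op 3: register job_C */14 -> active={job_A:*/4, job_C:*/14, job_D:*/19}
Op 4: unregister job_C -> active={job_A:*/4, job_D:*/19}
Op 5: unregister job_D -> active={job_A:*/4}
Op 6: unregister job_A -> active={}
Op 7: register job_B */11 -> active={job_B:*/11}
Op 8: unregister job_B -> active={}
Op 9: register job_D */14 -> active={job_D:*/14}
  job_D: interval 14, next fire after T=54 is 56
Earliest = 56, winner (lex tiebreak) = job_D

Answer: job_D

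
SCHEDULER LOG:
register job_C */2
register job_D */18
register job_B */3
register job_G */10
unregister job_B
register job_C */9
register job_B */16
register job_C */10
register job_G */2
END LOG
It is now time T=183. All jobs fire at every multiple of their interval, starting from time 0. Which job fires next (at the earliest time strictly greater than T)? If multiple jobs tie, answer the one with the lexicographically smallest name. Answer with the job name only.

Op 1: register job_C */2 -> active={job_C:*/2}
Op 2: register job_D */18 -> active={job_C:*/2, job_D:*/18}
Op 3: register job_B */3 -> active={job_B:*/3, job_C:*/2, job_D:*/18}
Op 4: register job_G */10 -> active={job_B:*/3, job_C:*/2, job_D:*/18, job_G:*/10}
Op 5: unregister job_B -> active={job_C:*/2, job_D:*/18, job_G:*/10}
Op 6: register job_C */9 -> active={job_C:*/9, job_D:*/18, job_G:*/10}
Op 7: register job_B */16 -> active={job_B:*/16, job_C:*/9, job_D:*/18, job_G:*/10}
Op 8: register job_C */10 -> active={job_B:*/16, job_C:*/10, job_D:*/18, job_G:*/10}
Op 9: register job_G */2 -> active={job_B:*/16, job_C:*/10, job_D:*/18, job_G:*/2}
  job_B: interval 16, next fire after T=183 is 192
  job_C: interval 10, next fire after T=183 is 190
  job_D: interval 18, next fire after T=183 is 198
  job_G: interval 2, next fire after T=183 is 184
Earliest = 184, winner (lex tiebreak) = job_G

Answer: job_G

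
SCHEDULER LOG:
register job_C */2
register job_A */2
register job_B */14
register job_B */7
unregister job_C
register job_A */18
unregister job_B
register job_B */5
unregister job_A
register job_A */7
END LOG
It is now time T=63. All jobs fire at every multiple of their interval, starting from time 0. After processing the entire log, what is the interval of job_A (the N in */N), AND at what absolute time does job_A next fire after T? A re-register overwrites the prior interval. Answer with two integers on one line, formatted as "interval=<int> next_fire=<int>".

Op 1: register job_C */2 -> active={job_C:*/2}
Op 2: register job_A */2 -> active={job_A:*/2, job_C:*/2}
Op 3: register job_B */14 -> active={job_A:*/2, job_B:*/14, job_C:*/2}
Op 4: register job_B */7 -> active={job_A:*/2, job_B:*/7, job_C:*/2}
Op 5: unregister job_C -> active={job_A:*/2, job_B:*/7}
Op 6: register job_A */18 -> active={job_A:*/18, job_B:*/7}
Op 7: unregister job_B -> active={job_A:*/18}
Op 8: register job_B */5 -> active={job_A:*/18, job_B:*/5}
Op 9: unregister job_A -> active={job_B:*/5}
Op 10: register job_A */7 -> active={job_A:*/7, job_B:*/5}
Final interval of job_A = 7
Next fire of job_A after T=63: (63//7+1)*7 = 70

Answer: interval=7 next_fire=70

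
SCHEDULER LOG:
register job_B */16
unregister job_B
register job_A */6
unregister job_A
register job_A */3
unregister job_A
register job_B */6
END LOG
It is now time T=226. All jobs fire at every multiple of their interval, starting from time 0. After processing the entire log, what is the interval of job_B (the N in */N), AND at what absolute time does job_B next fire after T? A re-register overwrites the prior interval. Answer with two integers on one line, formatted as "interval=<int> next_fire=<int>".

Op 1: register job_B */16 -> active={job_B:*/16}
Op 2: unregister job_B -> active={}
Op 3: register job_A */6 -> active={job_A:*/6}
Op 4: unregister job_A -> active={}
Op 5: register job_A */3 -> active={job_A:*/3}
Op 6: unregister job_A -> active={}
Op 7: register job_B */6 -> active={job_B:*/6}
Final interval of job_B = 6
Next fire of job_B after T=226: (226//6+1)*6 = 228

Answer: interval=6 next_fire=228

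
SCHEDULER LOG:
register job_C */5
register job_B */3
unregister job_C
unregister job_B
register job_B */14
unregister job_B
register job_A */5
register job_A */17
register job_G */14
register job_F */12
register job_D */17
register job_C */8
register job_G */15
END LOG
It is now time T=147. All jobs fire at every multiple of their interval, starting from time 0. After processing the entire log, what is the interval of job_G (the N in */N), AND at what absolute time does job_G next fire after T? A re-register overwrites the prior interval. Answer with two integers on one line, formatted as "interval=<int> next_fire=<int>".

Op 1: register job_C */5 -> active={job_C:*/5}
Op 2: register job_B */3 -> active={job_B:*/3, job_C:*/5}
Op 3: unregister job_C -> active={job_B:*/3}
Op 4: unregister job_B -> active={}
Op 5: register job_B */14 -> active={job_B:*/14}
Op 6: unregister job_B -> active={}
Op 7: register job_A */5 -> active={job_A:*/5}
Op 8: register job_A */17 -> active={job_A:*/17}
Op 9: register job_G */14 -> active={job_A:*/17, job_G:*/14}
Op 10: register job_F */12 -> active={job_A:*/17, job_F:*/12, job_G:*/14}
Op 11: register job_D */17 -> active={job_A:*/17, job_D:*/17, job_F:*/12, job_G:*/14}
Op 12: register job_C */8 -> active={job_A:*/17, job_C:*/8, job_D:*/17, job_F:*/12, job_G:*/14}
Op 13: register job_G */15 -> active={job_A:*/17, job_C:*/8, job_D:*/17, job_F:*/12, job_G:*/15}
Final interval of job_G = 15
Next fire of job_G after T=147: (147//15+1)*15 = 150

Answer: interval=15 next_fire=150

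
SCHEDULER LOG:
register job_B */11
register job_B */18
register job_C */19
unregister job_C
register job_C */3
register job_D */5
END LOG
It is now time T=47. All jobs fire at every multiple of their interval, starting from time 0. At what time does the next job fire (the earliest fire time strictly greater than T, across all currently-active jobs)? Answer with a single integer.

Op 1: register job_B */11 -> active={job_B:*/11}
Op 2: register job_B */18 -> active={job_B:*/18}
Op 3: register job_C */19 -> active={job_B:*/18, job_C:*/19}
Op 4: unregister job_C -> active={job_B:*/18}
Op 5: register job_C */3 -> active={job_B:*/18, job_C:*/3}
Op 6: register job_D */5 -> active={job_B:*/18, job_C:*/3, job_D:*/5}
  job_B: interval 18, next fire after T=47 is 54
  job_C: interval 3, next fire after T=47 is 48
  job_D: interval 5, next fire after T=47 is 50
Earliest fire time = 48 (job job_C)

Answer: 48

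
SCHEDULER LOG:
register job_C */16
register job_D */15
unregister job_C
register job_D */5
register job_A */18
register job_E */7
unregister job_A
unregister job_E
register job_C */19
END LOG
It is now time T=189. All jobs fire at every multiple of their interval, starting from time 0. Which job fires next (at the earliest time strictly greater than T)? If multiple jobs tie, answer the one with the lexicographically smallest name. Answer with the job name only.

Answer: job_C

Derivation:
Op 1: register job_C */16 -> active={job_C:*/16}
Op 2: register job_D */15 -> active={job_C:*/16, job_D:*/15}
Op 3: unregister job_C -> active={job_D:*/15}
Op 4: register job_D */5 -> active={job_D:*/5}
Op 5: register job_A */18 -> active={job_A:*/18, job_D:*/5}
Op 6: register job_E */7 -> active={job_A:*/18, job_D:*/5, job_E:*/7}
Op 7: unregister job_A -> active={job_D:*/5, job_E:*/7}
Op 8: unregister job_E -> active={job_D:*/5}
Op 9: register job_C */19 -> active={job_C:*/19, job_D:*/5}
  job_C: interval 19, next fire after T=189 is 190
  job_D: interval 5, next fire after T=189 is 190
Earliest = 190, winner (lex tiebreak) = job_C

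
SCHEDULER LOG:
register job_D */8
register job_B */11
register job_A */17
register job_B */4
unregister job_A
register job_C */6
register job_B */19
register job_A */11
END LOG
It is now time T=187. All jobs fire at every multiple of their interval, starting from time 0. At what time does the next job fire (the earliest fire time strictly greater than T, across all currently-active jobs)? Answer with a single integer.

Answer: 190

Derivation:
Op 1: register job_D */8 -> active={job_D:*/8}
Op 2: register job_B */11 -> active={job_B:*/11, job_D:*/8}
Op 3: register job_A */17 -> active={job_A:*/17, job_B:*/11, job_D:*/8}
Op 4: register job_B */4 -> active={job_A:*/17, job_B:*/4, job_D:*/8}
Op 5: unregister job_A -> active={job_B:*/4, job_D:*/8}
Op 6: register job_C */6 -> active={job_B:*/4, job_C:*/6, job_D:*/8}
Op 7: register job_B */19 -> active={job_B:*/19, job_C:*/6, job_D:*/8}
Op 8: register job_A */11 -> active={job_A:*/11, job_B:*/19, job_C:*/6, job_D:*/8}
  job_A: interval 11, next fire after T=187 is 198
  job_B: interval 19, next fire after T=187 is 190
  job_C: interval 6, next fire after T=187 is 192
  job_D: interval 8, next fire after T=187 is 192
Earliest fire time = 190 (job job_B)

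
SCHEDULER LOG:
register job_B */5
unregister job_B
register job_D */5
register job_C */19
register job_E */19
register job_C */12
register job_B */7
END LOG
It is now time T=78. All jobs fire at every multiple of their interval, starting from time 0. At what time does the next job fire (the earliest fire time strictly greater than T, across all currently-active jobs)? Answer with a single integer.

Answer: 80

Derivation:
Op 1: register job_B */5 -> active={job_B:*/5}
Op 2: unregister job_B -> active={}
Op 3: register job_D */5 -> active={job_D:*/5}
Op 4: register job_C */19 -> active={job_C:*/19, job_D:*/5}
Op 5: register job_E */19 -> active={job_C:*/19, job_D:*/5, job_E:*/19}
Op 6: register job_C */12 -> active={job_C:*/12, job_D:*/5, job_E:*/19}
Op 7: register job_B */7 -> active={job_B:*/7, job_C:*/12, job_D:*/5, job_E:*/19}
  job_B: interval 7, next fire after T=78 is 84
  job_C: interval 12, next fire after T=78 is 84
  job_D: interval 5, next fire after T=78 is 80
  job_E: interval 19, next fire after T=78 is 95
Earliest fire time = 80 (job job_D)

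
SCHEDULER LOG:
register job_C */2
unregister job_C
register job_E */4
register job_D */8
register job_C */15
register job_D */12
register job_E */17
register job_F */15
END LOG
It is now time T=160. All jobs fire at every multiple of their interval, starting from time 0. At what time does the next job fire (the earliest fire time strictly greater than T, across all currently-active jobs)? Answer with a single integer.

Op 1: register job_C */2 -> active={job_C:*/2}
Op 2: unregister job_C -> active={}
Op 3: register job_E */4 -> active={job_E:*/4}
Op 4: register job_D */8 -> active={job_D:*/8, job_E:*/4}
Op 5: register job_C */15 -> active={job_C:*/15, job_D:*/8, job_E:*/4}
Op 6: register job_D */12 -> active={job_C:*/15, job_D:*/12, job_E:*/4}
Op 7: register job_E */17 -> active={job_C:*/15, job_D:*/12, job_E:*/17}
Op 8: register job_F */15 -> active={job_C:*/15, job_D:*/12, job_E:*/17, job_F:*/15}
  job_C: interval 15, next fire after T=160 is 165
  job_D: interval 12, next fire after T=160 is 168
  job_E: interval 17, next fire after T=160 is 170
  job_F: interval 15, next fire after T=160 is 165
Earliest fire time = 165 (job job_C)

Answer: 165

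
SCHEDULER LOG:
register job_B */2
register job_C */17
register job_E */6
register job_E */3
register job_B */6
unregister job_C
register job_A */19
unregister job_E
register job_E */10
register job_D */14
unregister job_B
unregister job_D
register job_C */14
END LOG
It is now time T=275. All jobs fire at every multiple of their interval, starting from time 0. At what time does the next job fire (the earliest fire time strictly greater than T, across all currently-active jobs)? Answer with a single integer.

Op 1: register job_B */2 -> active={job_B:*/2}
Op 2: register job_C */17 -> active={job_B:*/2, job_C:*/17}
Op 3: register job_E */6 -> active={job_B:*/2, job_C:*/17, job_E:*/6}
Op 4: register job_E */3 -> active={job_B:*/2, job_C:*/17, job_E:*/3}
Op 5: register job_B */6 -> active={job_B:*/6, job_C:*/17, job_E:*/3}
Op 6: unregister job_C -> active={job_B:*/6, job_E:*/3}
Op 7: register job_A */19 -> active={job_A:*/19, job_B:*/6, job_E:*/3}
Op 8: unregister job_E -> active={job_A:*/19, job_B:*/6}
Op 9: register job_E */10 -> active={job_A:*/19, job_B:*/6, job_E:*/10}
Op 10: register job_D */14 -> active={job_A:*/19, job_B:*/6, job_D:*/14, job_E:*/10}
Op 11: unregister job_B -> active={job_A:*/19, job_D:*/14, job_E:*/10}
Op 12: unregister job_D -> active={job_A:*/19, job_E:*/10}
Op 13: register job_C */14 -> active={job_A:*/19, job_C:*/14, job_E:*/10}
  job_A: interval 19, next fire after T=275 is 285
  job_C: interval 14, next fire after T=275 is 280
  job_E: interval 10, next fire after T=275 is 280
Earliest fire time = 280 (job job_C)

Answer: 280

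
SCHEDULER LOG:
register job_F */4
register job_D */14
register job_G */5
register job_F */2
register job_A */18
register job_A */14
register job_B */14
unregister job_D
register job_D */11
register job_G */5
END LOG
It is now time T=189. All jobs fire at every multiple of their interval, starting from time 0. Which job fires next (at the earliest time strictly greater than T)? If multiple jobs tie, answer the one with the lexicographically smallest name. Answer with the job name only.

Op 1: register job_F */4 -> active={job_F:*/4}
Op 2: register job_D */14 -> active={job_D:*/14, job_F:*/4}
Op 3: register job_G */5 -> active={job_D:*/14, job_F:*/4, job_G:*/5}
Op 4: register job_F */2 -> active={job_D:*/14, job_F:*/2, job_G:*/5}
Op 5: register job_A */18 -> active={job_A:*/18, job_D:*/14, job_F:*/2, job_G:*/5}
Op 6: register job_A */14 -> active={job_A:*/14, job_D:*/14, job_F:*/2, job_G:*/5}
Op 7: register job_B */14 -> active={job_A:*/14, job_B:*/14, job_D:*/14, job_F:*/2, job_G:*/5}
Op 8: unregister job_D -> active={job_A:*/14, job_B:*/14, job_F:*/2, job_G:*/5}
Op 9: register job_D */11 -> active={job_A:*/14, job_B:*/14, job_D:*/11, job_F:*/2, job_G:*/5}
Op 10: register job_G */5 -> active={job_A:*/14, job_B:*/14, job_D:*/11, job_F:*/2, job_G:*/5}
  job_A: interval 14, next fire after T=189 is 196
  job_B: interval 14, next fire after T=189 is 196
  job_D: interval 11, next fire after T=189 is 198
  job_F: interval 2, next fire after T=189 is 190
  job_G: interval 5, next fire after T=189 is 190
Earliest = 190, winner (lex tiebreak) = job_F

Answer: job_F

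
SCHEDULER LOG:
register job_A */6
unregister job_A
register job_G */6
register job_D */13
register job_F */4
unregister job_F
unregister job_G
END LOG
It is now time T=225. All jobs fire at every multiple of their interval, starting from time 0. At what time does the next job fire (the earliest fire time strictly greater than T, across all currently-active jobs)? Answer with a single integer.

Answer: 234

Derivation:
Op 1: register job_A */6 -> active={job_A:*/6}
Op 2: unregister job_A -> active={}
Op 3: register job_G */6 -> active={job_G:*/6}
Op 4: register job_D */13 -> active={job_D:*/13, job_G:*/6}
Op 5: register job_F */4 -> active={job_D:*/13, job_F:*/4, job_G:*/6}
Op 6: unregister job_F -> active={job_D:*/13, job_G:*/6}
Op 7: unregister job_G -> active={job_D:*/13}
  job_D: interval 13, next fire after T=225 is 234
Earliest fire time = 234 (job job_D)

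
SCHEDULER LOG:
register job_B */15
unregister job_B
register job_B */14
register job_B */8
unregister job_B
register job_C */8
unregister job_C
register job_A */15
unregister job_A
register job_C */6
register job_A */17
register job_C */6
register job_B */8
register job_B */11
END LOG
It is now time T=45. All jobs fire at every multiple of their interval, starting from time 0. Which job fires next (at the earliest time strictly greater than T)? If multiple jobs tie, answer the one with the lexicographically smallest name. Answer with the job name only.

Op 1: register job_B */15 -> active={job_B:*/15}
Op 2: unregister job_B -> active={}
Op 3: register job_B */14 -> active={job_B:*/14}
Op 4: register job_B */8 -> active={job_B:*/8}
Op 5: unregister job_B -> active={}
Op 6: register job_C */8 -> active={job_C:*/8}
Op 7: unregister job_C -> active={}
Op 8: register job_A */15 -> active={job_A:*/15}
Op 9: unregister job_A -> active={}
Op 10: register job_C */6 -> active={job_C:*/6}
Op 11: register job_A */17 -> active={job_A:*/17, job_C:*/6}
Op 12: register job_C */6 -> active={job_A:*/17, job_C:*/6}
Op 13: register job_B */8 -> active={job_A:*/17, job_B:*/8, job_C:*/6}
Op 14: register job_B */11 -> active={job_A:*/17, job_B:*/11, job_C:*/6}
  job_A: interval 17, next fire after T=45 is 51
  job_B: interval 11, next fire after T=45 is 55
  job_C: interval 6, next fire after T=45 is 48
Earliest = 48, winner (lex tiebreak) = job_C

Answer: job_C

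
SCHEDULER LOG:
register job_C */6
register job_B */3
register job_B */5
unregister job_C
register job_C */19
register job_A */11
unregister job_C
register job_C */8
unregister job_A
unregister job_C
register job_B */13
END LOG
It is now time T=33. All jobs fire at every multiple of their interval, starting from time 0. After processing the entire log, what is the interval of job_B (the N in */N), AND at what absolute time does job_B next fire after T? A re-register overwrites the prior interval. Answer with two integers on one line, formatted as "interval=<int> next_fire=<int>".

Op 1: register job_C */6 -> active={job_C:*/6}
Op 2: register job_B */3 -> active={job_B:*/3, job_C:*/6}
Op 3: register job_B */5 -> active={job_B:*/5, job_C:*/6}
Op 4: unregister job_C -> active={job_B:*/5}
Op 5: register job_C */19 -> active={job_B:*/5, job_C:*/19}
Op 6: register job_A */11 -> active={job_A:*/11, job_B:*/5, job_C:*/19}
Op 7: unregister job_C -> active={job_A:*/11, job_B:*/5}
Op 8: register job_C */8 -> active={job_A:*/11, job_B:*/5, job_C:*/8}
Op 9: unregister job_A -> active={job_B:*/5, job_C:*/8}
Op 10: unregister job_C -> active={job_B:*/5}
Op 11: register job_B */13 -> active={job_B:*/13}
Final interval of job_B = 13
Next fire of job_B after T=33: (33//13+1)*13 = 39

Answer: interval=13 next_fire=39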